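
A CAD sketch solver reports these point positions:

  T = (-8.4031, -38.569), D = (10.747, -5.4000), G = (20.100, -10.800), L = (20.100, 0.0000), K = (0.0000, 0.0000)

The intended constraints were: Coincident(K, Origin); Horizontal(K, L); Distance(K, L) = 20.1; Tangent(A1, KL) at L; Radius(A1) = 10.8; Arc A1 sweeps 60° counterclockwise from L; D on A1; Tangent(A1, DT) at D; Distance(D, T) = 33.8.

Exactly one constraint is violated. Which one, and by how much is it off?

Distance(D, T) = 33.8 — off by 4.50.

K = (0.00, 0.00) ✓; K.y = 0.00, L.y = 0.00 ✓; |KL| = 20.10 ✓; ∠(GL, LK) = 90.00° ✓; |GL| = 10.80 ✓; bearing(G→D) − bearing(G→L) = 60.00° ✓; |GD| = 10.80 ✓; ∠(GD, DT) = 90.00° ✓; |DT| = 38.30 ✗.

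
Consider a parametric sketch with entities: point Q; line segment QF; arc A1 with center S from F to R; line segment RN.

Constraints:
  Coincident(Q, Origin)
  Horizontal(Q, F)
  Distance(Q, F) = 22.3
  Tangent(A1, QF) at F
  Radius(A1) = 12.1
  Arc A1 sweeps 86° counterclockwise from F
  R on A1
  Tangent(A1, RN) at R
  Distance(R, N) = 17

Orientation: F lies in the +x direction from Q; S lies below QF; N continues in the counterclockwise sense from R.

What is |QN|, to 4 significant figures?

29.63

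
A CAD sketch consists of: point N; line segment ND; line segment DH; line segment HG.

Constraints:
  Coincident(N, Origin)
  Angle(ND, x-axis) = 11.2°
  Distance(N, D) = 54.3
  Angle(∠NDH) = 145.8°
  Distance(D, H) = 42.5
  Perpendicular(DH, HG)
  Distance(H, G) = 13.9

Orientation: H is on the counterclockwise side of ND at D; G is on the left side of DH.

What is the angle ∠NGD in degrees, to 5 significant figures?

28.877°

N is at the origin; ND runs at 11.2° with length 54.3, so D = 54.3·(cos 11.2°, sin 11.2°) = (53.266, 10.547). ∠NDH = 145.8°, so DH runs at 11.2° + (180° − 145.8°) = 45.400° from the x-axis; with |DH| = 42.5, H = D + 42.5·(cos 45.400°, sin 45.400°) = (83.107, 40.808). DH ⟂ HG; with |HG| = 13.9 on the left of DH, G = H + 13.9·(-0.71203, 0.70215) = (73.210, 50.568). Then cos ∠NGD = GN·GD / (|GN||GD|), giving 28.877°.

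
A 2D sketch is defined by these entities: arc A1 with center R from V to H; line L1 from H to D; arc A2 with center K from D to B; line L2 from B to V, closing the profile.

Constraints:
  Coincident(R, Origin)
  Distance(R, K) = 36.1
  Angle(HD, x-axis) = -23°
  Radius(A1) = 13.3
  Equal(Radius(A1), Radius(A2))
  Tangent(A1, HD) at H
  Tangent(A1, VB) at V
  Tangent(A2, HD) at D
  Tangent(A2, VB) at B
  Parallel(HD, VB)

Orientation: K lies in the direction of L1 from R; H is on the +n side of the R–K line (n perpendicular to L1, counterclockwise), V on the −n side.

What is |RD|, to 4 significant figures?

38.47

The slot axis is L1's direction at -23.0°, so u = (cos -23.0°, sin -23.0°) = (0.9205, -0.3907) and n = (−sin -23.0°, cos -23.0°) = (0.3907, 0.9205). R is at the origin and K lies 36.1 along u from R, so K = 36.1·u = (33.23, -14.11). Tangency of A1 to both parallel lines with radius 13.3 puts H and V at R ± 13.3·n: H = (5.197, 12.24), V = (-5.197, -12.24). Equal radii place D and B the same way about K: D = K + 13.3·n = (38.43, -1.863), B = K − 13.3·n = (28.03, -26.35). Then |RD| = |D − R| = 38.47.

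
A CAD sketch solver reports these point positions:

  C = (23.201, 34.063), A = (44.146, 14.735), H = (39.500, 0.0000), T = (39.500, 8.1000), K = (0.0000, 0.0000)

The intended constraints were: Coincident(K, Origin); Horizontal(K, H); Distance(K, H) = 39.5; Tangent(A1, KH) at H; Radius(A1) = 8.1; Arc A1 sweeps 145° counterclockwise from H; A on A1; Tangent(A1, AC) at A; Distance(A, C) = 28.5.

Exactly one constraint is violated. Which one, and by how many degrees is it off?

Tangent(A1, AC) at A — off by 7.70°.

K = (0.00, 0.00) ✓; K.y = 0.00, H.y = 0.00 ✓; |KH| = 39.50 ✓; ∠(TH, HK) = 90.00° ✓; |TH| = 8.100 ✓; bearing(T→A) − bearing(T→H) = 145.0° ✓; |TA| = 8.100 ✓; ∠(TA, AC) = 97.70° ✗; |AC| = 28.50 ✓.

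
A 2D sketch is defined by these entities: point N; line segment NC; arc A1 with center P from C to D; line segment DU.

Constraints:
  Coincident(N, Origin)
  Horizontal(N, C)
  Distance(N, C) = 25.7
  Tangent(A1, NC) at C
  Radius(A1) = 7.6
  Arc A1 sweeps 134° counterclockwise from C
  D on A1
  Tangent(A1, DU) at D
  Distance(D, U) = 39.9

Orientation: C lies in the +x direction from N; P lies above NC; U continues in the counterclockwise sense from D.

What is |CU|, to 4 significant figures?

47.16

On A1, C sits at bearing -90° from P; a 134° counterclockwise sweep puts D at bearing 44°, so D = P + 7.6·(cos 44°, sin 44°) = (31.17, 12.88). The tangent condition forces PD to be normal to DU, so DU runs along (−sin 44°, cos 44°); with |DU| = 39.9, U = (3.450, 41.58). Then |CU| = |U − C| = 47.16.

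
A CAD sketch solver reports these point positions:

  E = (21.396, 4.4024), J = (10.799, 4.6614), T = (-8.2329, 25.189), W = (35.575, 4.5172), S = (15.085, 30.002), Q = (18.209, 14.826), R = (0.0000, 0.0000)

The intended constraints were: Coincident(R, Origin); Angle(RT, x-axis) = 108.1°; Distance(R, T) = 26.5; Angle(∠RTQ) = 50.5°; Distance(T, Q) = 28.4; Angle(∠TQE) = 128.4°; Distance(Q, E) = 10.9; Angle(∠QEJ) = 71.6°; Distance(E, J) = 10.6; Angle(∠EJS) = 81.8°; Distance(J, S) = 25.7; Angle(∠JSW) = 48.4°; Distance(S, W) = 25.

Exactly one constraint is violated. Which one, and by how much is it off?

Distance(S, W) = 25 — off by 7.70.

R = (0.00, 0.00) ✓; RT at 108.1° ✓; |RT| = 26.50 ✓; ∠RTQ = 50.50° ✓; |TQ| = 28.40 ✓; ∠TQE = 128.4° ✓; |QE| = 10.90 ✓; ∠QEJ = 71.60° ✓; |EJ| = 10.60 ✓; ∠EJS = 81.80° ✓; |JS| = 25.70 ✓; ∠JSW = 48.40° ✓; |SW| = 32.70 ✗.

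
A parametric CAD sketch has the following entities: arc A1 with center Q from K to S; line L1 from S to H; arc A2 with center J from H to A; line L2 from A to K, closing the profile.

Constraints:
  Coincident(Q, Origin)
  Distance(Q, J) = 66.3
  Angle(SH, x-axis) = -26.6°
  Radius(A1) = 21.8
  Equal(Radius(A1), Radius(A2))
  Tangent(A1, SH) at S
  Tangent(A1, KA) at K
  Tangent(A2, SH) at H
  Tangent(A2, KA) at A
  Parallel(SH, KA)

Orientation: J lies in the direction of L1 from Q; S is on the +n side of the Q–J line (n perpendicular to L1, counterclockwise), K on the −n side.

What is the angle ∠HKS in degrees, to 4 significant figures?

56.67°

The slot axis is L1's direction at -26.6°, so u = (cos -26.6°, sin -26.6°) = (0.8942, -0.4478) and n = (−sin -26.6°, cos -26.6°) = (0.4478, 0.8942). Q is at the origin and J lies 66.3 along u from Q, so J = 66.3·u = (59.28, -29.69). Tangency of A1 to both parallel lines with radius 21.8 puts S and K at Q ± 21.8·n: S = (9.761, 19.49), K = (-9.761, -19.49). Equal radii place H and A the same way about J: H = J + 21.8·n = (69.04, -10.19), A = J − 21.8·n = (49.52, -49.18). Then cos ∠HKS = KH·KS / (|KH||KS|), giving 56.67°.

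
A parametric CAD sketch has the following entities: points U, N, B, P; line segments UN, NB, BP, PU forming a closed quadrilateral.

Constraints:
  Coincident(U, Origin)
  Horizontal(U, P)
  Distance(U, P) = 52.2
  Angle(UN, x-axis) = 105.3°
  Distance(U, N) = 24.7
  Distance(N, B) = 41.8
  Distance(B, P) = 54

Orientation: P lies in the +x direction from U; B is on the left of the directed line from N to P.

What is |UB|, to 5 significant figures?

55.384

Checks: |NB| = 41.80 ✓; |BP| = 54.00 ✓.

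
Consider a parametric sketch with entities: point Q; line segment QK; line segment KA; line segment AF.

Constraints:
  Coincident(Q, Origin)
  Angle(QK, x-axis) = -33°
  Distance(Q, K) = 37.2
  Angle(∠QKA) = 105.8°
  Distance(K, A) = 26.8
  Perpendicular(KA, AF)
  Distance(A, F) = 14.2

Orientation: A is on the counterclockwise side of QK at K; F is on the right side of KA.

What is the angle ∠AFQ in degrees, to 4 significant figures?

36.45°

Q is at the origin; QK runs at -33.0° with length 37.2, so K = 37.2·(cos -33.0°, sin -33.0°) = (31.20, -20.26). ∠QKA = 105.8°, so KA runs at -33.0° + (180° − 105.8°) = 41.20° from the x-axis; with |KA| = 26.8, A = K + 26.8·(cos 41.20°, sin 41.20°) = (51.36, -2.608). KA is perpendicular to AF; with |AF| = 14.2 on the right of KA, F = A + 14.2·(0.6587, -0.7524) = (60.72, -13.29). Then cos ∠AFQ = FA·FQ / (|FA||FQ|), giving 36.45°.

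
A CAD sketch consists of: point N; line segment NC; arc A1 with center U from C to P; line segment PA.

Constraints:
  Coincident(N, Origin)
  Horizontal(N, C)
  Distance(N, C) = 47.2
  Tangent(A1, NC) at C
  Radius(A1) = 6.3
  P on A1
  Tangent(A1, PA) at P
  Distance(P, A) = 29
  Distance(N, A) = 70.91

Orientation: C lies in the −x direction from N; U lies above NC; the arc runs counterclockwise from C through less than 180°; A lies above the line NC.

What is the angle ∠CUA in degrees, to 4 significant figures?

145.9°

Checks: ∠(UC, CN) = 90.00° ✓; |UC| = 6.300 ✓; |UP| = 6.300 ✓; ∠(UP, PA) = 90.00° ✓; |PA| = 29.00 ✓; |NA| = 70.91 ✓.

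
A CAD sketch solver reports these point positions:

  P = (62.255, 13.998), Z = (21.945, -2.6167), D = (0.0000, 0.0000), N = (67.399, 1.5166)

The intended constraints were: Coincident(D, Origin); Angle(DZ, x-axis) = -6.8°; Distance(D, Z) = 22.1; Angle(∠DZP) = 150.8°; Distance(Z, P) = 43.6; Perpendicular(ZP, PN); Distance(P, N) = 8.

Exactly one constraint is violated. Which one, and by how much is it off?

Distance(P, N) = 8 — off by 5.50.

D = (0.00, 0.00) ✓; DZ at -6.800° ✓; |DZ| = 22.10 ✓; ∠DZP = 150.8° ✓; |ZP| = 43.60 ✓; ∠(ZP, PN) = 90.00° ✓; |PN| = 13.50 ✗.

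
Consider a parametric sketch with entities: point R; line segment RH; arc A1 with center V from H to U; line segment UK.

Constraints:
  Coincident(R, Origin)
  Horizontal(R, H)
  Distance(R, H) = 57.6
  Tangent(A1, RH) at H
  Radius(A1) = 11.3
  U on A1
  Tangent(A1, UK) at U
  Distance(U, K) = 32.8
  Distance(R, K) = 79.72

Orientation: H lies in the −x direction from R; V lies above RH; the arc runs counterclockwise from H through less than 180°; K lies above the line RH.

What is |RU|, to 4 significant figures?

51.14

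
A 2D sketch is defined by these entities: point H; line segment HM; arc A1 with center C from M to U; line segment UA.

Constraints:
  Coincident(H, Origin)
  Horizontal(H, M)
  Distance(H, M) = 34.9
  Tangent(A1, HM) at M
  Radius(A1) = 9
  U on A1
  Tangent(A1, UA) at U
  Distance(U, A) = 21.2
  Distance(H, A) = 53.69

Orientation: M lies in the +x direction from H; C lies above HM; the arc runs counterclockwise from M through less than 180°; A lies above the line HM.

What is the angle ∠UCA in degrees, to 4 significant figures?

67.00°

H is at the origin; HM is horizontal with |HM| = 34.9 and M on the +x side, so M = (34.90, 0.000). Since A1 is tangent to HM there, CM ⟂ HM, so C = M + (0, 9) = (34.90, 9.000). Since CU ⟂ UA (tangency), |CA| = √(9.0² + 21.2²) = 23.03 regardless of where U sits on A1. So A lies on both circle(H, 53.69) and circle(C, 23.03); the above-HM intersection is A = (44.60, 29.89). U is the foot of the tangent from A: U = (43.89, 8.700).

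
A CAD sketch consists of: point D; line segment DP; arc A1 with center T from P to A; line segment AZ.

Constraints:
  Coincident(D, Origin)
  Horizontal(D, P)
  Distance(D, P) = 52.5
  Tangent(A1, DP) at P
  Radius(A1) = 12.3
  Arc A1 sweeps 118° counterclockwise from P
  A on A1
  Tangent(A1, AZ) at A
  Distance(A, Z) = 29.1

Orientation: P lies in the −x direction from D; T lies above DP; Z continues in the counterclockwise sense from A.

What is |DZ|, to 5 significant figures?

70.526

D is at the origin; D and P share the same y with |DP| = 52.5 and P on the −x side, so P = (-52.500, 0.0000). Since A1 is tangent to DP there, TP ⟂ DP, so T = P + (0, 12.3) = (-52.500, 12.300). On A1, P sits at bearing -90° from T; a 118° counterclockwise sweep puts A at bearing 28°, so A = T + 12.3·(cos 28°, sin 28°) = (-41.640, 18.075). Tangency of A1 to AZ means the radius TA is perpendicular to AZ, so AZ runs along (−sin 28°, cos 28°); with |AZ| = 29.1, Z = (-55.301, 43.768). Then |DZ| = |Z − D| = 70.526.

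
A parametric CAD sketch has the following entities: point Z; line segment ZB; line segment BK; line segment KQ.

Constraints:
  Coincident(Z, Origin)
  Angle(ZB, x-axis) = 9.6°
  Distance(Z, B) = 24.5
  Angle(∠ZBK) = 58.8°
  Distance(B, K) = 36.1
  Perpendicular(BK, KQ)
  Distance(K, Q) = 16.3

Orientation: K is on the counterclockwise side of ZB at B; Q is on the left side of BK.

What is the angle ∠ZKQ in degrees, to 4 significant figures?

48.16°

Z is at the origin; ZB runs at 9.6° with length 24.5, so B = 24.5·(cos 9.6°, sin 9.6°) = (24.16, 4.086). ∠ZBK = 58.8°, so BK runs at 9.6° + (180° − 58.8°) = 130.8° from the x-axis; with |BK| = 36.1, K = B + 36.1·(cos 130.8°, sin 130.8°) = (0.5684, 31.41). BK is perpendicular to KQ; with |KQ| = 16.3 on the left of BK, Q = K + 16.3·(-0.7570, -0.6534) = (-11.77, 20.76). Then cos ∠ZKQ = KZ·KQ / (|KZ||KQ|), giving 48.16°.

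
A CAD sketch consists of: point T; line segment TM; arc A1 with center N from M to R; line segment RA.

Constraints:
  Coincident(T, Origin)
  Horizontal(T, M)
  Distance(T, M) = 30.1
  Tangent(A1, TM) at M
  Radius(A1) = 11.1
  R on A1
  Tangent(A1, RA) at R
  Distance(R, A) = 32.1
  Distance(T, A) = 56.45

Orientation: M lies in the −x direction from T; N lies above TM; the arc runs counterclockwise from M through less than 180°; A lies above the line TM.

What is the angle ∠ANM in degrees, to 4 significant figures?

172.8°

T is at the origin; TM is horizontal with |TM| = 30.1 and M on the −x side, so M = (-30.10, 0.000). The tangent condition forces NM to be normal to TM, so N = M + (0, 11.1) = (-30.10, 11.10). Since NR ⟂ RA (tangency), |NA| = √(11.1² + 32.1²) = 33.96 regardless of where R sits on A1. So A lies on both circle(T, 56.45) and circle(N, 33.96); the above-TM intersection is A = (-34.35, 44.80). R is the foot of the tangent from A: R = (-20.15, 16.01).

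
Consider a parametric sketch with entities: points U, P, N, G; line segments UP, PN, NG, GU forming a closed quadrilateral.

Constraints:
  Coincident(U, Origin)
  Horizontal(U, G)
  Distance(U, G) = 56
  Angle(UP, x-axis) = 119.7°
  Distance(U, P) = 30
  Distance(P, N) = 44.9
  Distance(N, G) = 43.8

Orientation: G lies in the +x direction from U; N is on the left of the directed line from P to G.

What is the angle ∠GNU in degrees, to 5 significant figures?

77.842°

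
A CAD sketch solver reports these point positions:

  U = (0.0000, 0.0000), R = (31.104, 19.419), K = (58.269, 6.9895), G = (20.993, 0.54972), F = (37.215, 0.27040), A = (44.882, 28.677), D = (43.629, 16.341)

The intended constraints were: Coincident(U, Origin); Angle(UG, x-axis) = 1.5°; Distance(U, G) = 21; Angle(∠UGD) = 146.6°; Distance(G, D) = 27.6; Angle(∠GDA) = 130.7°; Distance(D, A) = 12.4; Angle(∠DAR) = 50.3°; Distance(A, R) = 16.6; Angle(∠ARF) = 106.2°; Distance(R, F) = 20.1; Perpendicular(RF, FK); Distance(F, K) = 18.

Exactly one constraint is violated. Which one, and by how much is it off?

Distance(F, K) = 18 — off by 4.10.

U = (0.00, 0.00) ✓; UG at 1.500° ✓; |UG| = 21.00 ✓; ∠UGD = 146.6° ✓; |GD| = 27.60 ✓; ∠GDA = 130.7° ✓; |DA| = 12.40 ✓; ∠DAR = 50.30° ✓; |AR| = 16.60 ✓; ∠ARF = 106.2° ✓; |RF| = 20.10 ✓; ∠(RF, FK) = 90.00° ✓; |FK| = 22.10 ✗.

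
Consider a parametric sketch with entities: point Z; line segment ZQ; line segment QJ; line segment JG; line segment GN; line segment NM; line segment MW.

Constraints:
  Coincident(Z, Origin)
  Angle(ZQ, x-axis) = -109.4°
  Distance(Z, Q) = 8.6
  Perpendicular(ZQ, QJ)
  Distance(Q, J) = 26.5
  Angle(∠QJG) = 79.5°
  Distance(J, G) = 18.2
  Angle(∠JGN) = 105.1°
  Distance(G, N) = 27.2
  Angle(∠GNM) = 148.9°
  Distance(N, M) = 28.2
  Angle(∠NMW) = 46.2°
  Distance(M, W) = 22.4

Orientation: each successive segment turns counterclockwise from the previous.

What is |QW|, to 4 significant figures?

8.077

∠GNM = 148.9° gives NM at -172.9° from the x-axis; with |NM| = 28.2, M = (-27.88, 8.645). ∠NMW = 46.2° gives MW at -39.10° from the x-axis; with |MW| = 22.4, W = (-10.49, -5.483). Then |QW| = |W − Q| = 8.077.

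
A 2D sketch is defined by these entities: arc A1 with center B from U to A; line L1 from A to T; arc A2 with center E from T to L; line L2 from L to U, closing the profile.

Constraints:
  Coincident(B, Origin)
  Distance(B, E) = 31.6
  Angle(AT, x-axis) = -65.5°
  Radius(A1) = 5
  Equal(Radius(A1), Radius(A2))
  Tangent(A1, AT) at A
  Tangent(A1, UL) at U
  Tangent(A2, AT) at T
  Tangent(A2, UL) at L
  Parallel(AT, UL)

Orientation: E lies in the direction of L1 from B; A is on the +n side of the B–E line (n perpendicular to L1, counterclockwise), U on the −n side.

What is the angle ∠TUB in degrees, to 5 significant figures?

72.440°

Tangency of A1 to both parallel lines with radius 5.0 puts A and U at B ± 5.0·n: A = (4.5498, 2.0735), U = (-4.5498, -2.0735). Equal radii place T and L the same way about E: T = E + 5.0·n = (17.654, -26.681), L = E − 5.0·n = (8.5545, -30.828). Then cos ∠TUB = UT·UB / (|UT||UB|), giving 72.440°.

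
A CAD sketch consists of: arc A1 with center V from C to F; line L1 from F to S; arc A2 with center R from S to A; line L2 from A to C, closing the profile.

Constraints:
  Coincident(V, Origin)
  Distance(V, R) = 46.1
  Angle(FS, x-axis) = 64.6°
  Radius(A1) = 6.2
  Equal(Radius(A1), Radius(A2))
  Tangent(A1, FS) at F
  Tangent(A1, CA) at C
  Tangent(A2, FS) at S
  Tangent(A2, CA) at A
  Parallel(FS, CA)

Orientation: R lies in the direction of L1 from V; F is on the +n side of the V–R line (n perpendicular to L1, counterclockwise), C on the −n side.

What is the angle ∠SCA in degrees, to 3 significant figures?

15.1°

The slot axis is L1's direction at 64.6°, so u = (cos 64.6°, sin 64.6°) = (0.429, 0.903) and n = (−sin 64.6°, cos 64.6°) = (-0.903, 0.429). V is at the origin and R lies 46.1 along u from V, so R = 46.1·u = (19.8, 41.6). Tangency of A1 to both parallel lines with radius 6.2 puts F and C at V ± 6.2·n: F = (-5.60, 2.66), C = (5.60, -2.66). Equal radii place S and A the same way about R: S = R + 6.2·n = (14.2, 44.3), A = R − 6.2·n = (25.4, 39.0). Then cos ∠SCA = CS·CA / (|CS||CA|), giving 15.1°.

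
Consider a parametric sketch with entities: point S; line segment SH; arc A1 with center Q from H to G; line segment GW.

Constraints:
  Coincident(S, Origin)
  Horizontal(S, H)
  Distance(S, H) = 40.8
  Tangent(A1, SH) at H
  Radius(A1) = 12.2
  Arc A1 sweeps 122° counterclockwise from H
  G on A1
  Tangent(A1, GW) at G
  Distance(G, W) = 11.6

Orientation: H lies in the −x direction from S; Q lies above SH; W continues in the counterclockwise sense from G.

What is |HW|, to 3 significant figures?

28.8

S is at the origin; S and H share the same y with |SH| = 40.8 and H on the −x side, so H = (-40.8, 0.00). A1 meets SH tangentially, so QH is at right angles to SH, so Q = H + (0, 12.2) = (-40.8, 12.2). On A1, H sits at bearing -90° from Q; a 122° counterclockwise sweep puts G at bearing 32°, so G = Q + 12.2·(cos 32°, sin 32°) = (-30.5, 18.7). A1 meets GW tangentially, so QG is at right angles to GW, so GW runs along (−sin 32°, cos 32°); with |GW| = 11.6, W = (-36.6, 28.5). Then |HW| = |W − H| = 28.8.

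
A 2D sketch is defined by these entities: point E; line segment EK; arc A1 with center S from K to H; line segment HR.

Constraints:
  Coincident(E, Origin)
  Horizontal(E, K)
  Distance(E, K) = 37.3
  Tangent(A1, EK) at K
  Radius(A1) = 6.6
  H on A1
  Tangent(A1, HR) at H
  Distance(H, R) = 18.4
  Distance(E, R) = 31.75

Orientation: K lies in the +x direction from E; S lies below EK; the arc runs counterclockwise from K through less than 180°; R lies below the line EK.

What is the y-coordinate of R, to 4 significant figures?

-20.86

Checks: E.y = 0.00, K.y = 0.00 ✓; |SK| = 6.600 ✓; |SH| = 6.600 ✓; ∠(SH, HR) = 90.00° ✓; |HR| = 18.40 ✓; |ER| = 31.75 ✓.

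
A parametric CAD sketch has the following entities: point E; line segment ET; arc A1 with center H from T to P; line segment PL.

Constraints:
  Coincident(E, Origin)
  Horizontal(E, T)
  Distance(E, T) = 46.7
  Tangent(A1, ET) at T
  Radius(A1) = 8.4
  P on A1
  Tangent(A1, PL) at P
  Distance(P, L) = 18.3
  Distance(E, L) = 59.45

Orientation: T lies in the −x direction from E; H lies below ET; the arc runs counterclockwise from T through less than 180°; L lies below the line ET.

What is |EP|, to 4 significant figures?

55.84

E is at the origin; ET is horizontal with |ET| = 46.7 and T on the −x side, so T = (-46.70, 0.000). Tangency of A1 to ET means the radius HT is perpendicular to ET, so H = T + (0, -8.4) = (-46.70, -8.400). Since HP ⟂ PL (tangency), |HL| = √(8.4² + 18.3²) = 20.14 regardless of where P sits on A1. So L lies on both circle(E, 59.45) and circle(H, 20.14); the below-ET intersection is L = (-52.63, -27.64). P is the foot of the tangent from L: P = (-55.03, -9.499).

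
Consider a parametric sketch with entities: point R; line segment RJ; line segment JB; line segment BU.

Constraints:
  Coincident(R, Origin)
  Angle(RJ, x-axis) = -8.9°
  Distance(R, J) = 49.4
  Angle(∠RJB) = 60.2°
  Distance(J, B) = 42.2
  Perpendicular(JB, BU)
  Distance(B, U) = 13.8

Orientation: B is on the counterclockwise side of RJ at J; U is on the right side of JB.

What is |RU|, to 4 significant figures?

59.35

R is at the origin; RJ runs at -8.9° with length 49.4, so J = 49.4·(cos -8.9°, sin -8.9°) = (48.81, -7.643). ∠RJB = 60.2°, so JB runs at -8.9° + (180° − 60.2°) = 110.9° from the x-axis; with |JB| = 42.2, B = J + 42.2·(cos 110.9°, sin 110.9°) = (33.75, 31.78). JB is perpendicular to BU; with |BU| = 13.8 on the right of JB, U = B + 13.8·(0.9342, 0.3567) = (46.64, 36.70). Then |RU| = |U − R| = 59.35.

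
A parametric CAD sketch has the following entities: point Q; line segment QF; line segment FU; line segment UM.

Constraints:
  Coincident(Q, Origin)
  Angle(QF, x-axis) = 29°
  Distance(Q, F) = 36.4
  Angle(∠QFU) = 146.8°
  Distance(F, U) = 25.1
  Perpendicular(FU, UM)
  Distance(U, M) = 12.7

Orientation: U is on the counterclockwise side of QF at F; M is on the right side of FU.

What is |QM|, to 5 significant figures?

64.432

Q is at the origin; QF runs at 29.0° with length 36.4, so F = 36.4·(cos 29.0°, sin 29.0°) = (31.836, 17.647). ∠QFU = 146.8°, so FU runs at 29.0° + (180° − 146.8°) = 62.200° from the x-axis; with |FU| = 25.1, U = F + 25.1·(cos 62.200°, sin 62.200°) = (43.542, 39.850). FU ⟂ UM; with |UM| = 12.7 on the right of FU, M = U + 12.7·(0.88458, -0.46639) = (54.777, 33.927). Then |QM| = |M − Q| = 64.432.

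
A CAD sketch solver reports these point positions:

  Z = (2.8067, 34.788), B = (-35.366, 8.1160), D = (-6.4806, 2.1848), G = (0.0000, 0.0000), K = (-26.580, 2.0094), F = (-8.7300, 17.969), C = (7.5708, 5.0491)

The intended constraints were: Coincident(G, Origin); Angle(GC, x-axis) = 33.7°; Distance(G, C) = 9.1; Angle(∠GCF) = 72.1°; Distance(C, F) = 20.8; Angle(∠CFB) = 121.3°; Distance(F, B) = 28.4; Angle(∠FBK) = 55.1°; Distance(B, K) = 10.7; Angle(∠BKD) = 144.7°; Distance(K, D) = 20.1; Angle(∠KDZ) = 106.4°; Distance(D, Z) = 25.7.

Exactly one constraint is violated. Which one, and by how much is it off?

Distance(D, Z) = 25.7 — off by 8.20.

G = (0.00, 0.00) ✓; GC at 33.70° ✓; |GC| = 9.100 ✓; ∠GCF = 72.10° ✓; |CF| = 20.80 ✓; ∠CFB = 121.3° ✓; |FB| = 28.40 ✓; ∠FBK = 55.10° ✓; |BK| = 10.70 ✓; ∠BKD = 144.7° ✓; |KD| = 20.10 ✓; ∠KDZ = 106.4° ✓; |DZ| = 33.90 ✗.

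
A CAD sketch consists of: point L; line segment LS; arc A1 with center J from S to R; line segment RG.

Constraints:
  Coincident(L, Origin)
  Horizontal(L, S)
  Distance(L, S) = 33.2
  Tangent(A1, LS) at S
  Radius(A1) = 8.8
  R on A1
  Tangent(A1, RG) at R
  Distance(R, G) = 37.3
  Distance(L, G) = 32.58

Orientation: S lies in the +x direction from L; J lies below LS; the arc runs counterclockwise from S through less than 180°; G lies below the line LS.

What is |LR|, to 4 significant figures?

26.53

Checks: |JS| = 8.800 ✓; |JR| = 8.800 ✓; ∠(JR, RG) = 90.00° ✓; |RG| = 37.30 ✓; |LG| = 32.58 ✓.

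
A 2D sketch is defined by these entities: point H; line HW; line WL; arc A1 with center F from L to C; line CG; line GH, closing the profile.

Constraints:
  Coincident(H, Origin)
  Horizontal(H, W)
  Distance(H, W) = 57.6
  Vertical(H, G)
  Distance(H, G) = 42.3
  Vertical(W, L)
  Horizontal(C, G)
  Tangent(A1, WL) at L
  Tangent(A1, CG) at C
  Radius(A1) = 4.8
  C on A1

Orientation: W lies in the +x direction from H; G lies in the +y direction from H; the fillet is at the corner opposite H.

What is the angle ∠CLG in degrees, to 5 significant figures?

40.236°

The virtual corner opposite H is at (57.600, 42.300). The tangent condition forces FL to be normal to WL and since A1 is tangent to CG there, FC ⟂ CG, with radius 4.8, so the center F sits 4.8 in from both sides at F = (52.800, 37.500). That places the tangent points at L = (57.600, 37.500) on WL and C = (52.800, 42.300) on CG. Then cos ∠CLG = LC·LG / (|LC||LG|), giving 40.236°.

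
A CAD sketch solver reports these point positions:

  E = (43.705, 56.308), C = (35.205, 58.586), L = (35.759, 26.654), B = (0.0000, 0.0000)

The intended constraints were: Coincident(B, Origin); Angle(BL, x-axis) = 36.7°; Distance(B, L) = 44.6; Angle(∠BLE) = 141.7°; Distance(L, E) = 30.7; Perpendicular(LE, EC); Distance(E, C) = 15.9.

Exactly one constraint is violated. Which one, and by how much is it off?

Distance(E, C) = 15.9 — off by 7.10.

B = (0.00, 0.00) ✓; BL at 36.70° ✓; |BL| = 44.60 ✓; ∠BLE = 141.7° ✓; |LE| = 30.70 ✓; ∠(LE, EC) = 90.00° ✓; |EC| = 8.800 ✗.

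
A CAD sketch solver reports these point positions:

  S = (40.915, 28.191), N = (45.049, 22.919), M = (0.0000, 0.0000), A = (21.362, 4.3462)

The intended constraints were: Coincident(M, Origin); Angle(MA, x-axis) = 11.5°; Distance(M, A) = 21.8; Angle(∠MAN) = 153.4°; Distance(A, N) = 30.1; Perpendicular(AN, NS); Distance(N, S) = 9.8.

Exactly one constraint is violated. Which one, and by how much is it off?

Distance(N, S) = 9.8 — off by 3.10.

M = (0.00, 0.00) ✓; MA at 11.50° ✓; |MA| = 21.80 ✓; ∠MAN = 153.4° ✓; |AN| = 30.10 ✓; ∠(AN, NS) = 90.00° ✓; |NS| = 6.700 ✗.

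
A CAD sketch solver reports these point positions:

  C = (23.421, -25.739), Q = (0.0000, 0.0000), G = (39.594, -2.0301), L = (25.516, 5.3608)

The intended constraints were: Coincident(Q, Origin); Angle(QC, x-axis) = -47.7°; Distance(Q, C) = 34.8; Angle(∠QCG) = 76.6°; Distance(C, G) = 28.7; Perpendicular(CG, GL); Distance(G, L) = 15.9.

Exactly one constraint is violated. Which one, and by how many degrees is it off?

Perpendicular(CG, GL) — off by 6.60°.

Q = (0.00, 0.00) ✓; QC at -47.70° ✓; |QC| = 34.80 ✓; ∠QCG = 76.60° ✓; |CG| = 28.70 ✓; ∠(CG, GL) = 96.60° ✗; |GL| = 15.90 ✓.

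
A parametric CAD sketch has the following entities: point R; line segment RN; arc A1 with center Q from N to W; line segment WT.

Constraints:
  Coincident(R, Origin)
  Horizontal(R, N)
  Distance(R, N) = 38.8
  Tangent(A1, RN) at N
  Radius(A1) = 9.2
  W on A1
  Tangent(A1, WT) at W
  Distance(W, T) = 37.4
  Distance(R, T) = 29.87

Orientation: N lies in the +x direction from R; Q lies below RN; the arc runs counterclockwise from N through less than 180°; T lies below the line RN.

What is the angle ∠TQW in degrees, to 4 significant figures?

76.18°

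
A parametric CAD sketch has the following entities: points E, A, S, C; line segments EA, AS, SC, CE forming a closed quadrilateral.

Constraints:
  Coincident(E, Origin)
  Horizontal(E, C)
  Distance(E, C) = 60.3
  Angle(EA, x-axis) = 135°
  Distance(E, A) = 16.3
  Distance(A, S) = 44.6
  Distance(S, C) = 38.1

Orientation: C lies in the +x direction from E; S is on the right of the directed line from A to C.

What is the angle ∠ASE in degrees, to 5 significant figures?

5.5679°

E is at the origin; EC is horizontal with |EC| = 60.3 and C in +x, so C = (60.3, 0). EA runs at 135.0° with |EA| = 16.3, so A = (-11.526, 11.526). S is determined by |AS| = 44.6 and |SC| = 38.1 together: it lies at the intersection of circle(A, 44.6) and circle(C, 38.1). With |AC| = 72.745, the foot of the radical line on AC is 40.067 from A and the perpendicular offset is √(44.6² − 40.067²) = 19.590. Taking the right-of-AC solution: S = (24.931, -14.165).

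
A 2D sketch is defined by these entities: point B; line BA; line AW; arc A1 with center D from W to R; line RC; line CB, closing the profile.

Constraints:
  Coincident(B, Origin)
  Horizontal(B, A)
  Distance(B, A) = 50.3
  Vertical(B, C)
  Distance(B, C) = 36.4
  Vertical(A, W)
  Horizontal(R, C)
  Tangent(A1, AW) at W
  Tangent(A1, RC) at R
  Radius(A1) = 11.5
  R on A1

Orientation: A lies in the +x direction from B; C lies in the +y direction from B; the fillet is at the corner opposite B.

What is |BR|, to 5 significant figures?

53.202

B is at the origin; BA is horizontal with |BA| = 50.3 and A on the +x side, so A = (50.300, 0.0000). BC is vertical with |BC| = 36.4 and C on the +y side, so C = (0.0000, 36.400). The virtual corner opposite B is at (50.300, 36.400). A1 meets AW tangentially, so DW is at right angles to AW and the tangent condition forces DR to be normal to RC, with radius 11.5, so the center D sits 11.5 in from both sides at D = (38.800, 24.900). That places the tangent points at W = (50.300, 24.900) on AW and R = (38.800, 36.400) on RC. Then |BR| = |R − B| = 53.202.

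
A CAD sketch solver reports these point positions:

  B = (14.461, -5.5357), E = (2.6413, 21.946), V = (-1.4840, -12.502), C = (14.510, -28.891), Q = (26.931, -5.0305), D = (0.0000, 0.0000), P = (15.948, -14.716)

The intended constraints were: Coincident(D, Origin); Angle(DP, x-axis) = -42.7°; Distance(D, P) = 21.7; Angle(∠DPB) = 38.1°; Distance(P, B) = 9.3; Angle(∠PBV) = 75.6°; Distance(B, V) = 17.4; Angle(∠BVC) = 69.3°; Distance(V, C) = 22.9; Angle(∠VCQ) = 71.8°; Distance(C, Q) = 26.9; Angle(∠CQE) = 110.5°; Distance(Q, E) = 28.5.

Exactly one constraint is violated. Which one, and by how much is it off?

Distance(Q, E) = 28.5 — off by 7.80.

D = (0.00, 0.00) ✓; DP at -42.70° ✓; |DP| = 21.70 ✓; ∠DPB = 38.10° ✓; |PB| = 9.300 ✓; ∠PBV = 75.60° ✓; |BV| = 17.40 ✓; ∠BVC = 69.30° ✓; |VC| = 22.90 ✓; ∠VCQ = 71.80° ✓; |CQ| = 26.90 ✓; ∠CQE = 110.5° ✓; |QE| = 36.30 ✗.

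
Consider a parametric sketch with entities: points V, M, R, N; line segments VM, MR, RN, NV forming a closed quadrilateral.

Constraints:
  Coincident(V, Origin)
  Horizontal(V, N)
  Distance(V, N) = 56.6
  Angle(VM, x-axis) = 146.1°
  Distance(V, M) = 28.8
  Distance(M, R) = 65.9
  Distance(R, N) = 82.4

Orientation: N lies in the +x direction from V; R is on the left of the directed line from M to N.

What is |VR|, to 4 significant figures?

71.57

Checks: |MR| = 65.90 ✓; |RN| = 82.40 ✓.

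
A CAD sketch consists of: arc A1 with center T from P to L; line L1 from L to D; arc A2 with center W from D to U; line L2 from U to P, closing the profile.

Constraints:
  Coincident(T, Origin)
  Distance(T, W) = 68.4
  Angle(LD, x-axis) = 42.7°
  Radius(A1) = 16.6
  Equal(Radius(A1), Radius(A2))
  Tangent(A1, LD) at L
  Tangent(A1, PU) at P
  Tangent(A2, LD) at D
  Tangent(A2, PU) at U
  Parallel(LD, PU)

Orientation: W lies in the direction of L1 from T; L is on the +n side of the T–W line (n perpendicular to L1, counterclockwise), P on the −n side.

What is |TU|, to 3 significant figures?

70.4

Tangency of A1 to both parallel lines with radius 16.6 puts L and P at T ± 16.6·n: L = (-11.3, 12.2), P = (11.3, -12.2). Equal radii place D and U the same way about W: D = W + 16.6·n = (39.0, 58.6), U = W − 16.6·n = (61.5, 34.2). Then |TU| = |U − T| = 70.4.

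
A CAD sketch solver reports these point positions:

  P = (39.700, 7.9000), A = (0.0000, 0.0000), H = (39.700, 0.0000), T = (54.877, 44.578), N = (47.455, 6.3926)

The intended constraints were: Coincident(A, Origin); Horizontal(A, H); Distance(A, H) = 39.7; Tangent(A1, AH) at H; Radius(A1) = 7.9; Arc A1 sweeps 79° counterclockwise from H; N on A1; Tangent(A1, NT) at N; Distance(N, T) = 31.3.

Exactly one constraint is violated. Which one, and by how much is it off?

Distance(N, T) = 31.3 — off by 7.60.

A = (0.00, 0.00) ✓; A.y = 0.00, H.y = 0.00 ✓; |AH| = 39.70 ✓; ∠(PH, HA) = 90.00° ✓; |PH| = 7.900 ✓; bearing(P→N) − bearing(P→H) = 79.00° ✓; |PN| = 7.900 ✓; ∠(PN, NT) = 90.00° ✓; |NT| = 38.90 ✗.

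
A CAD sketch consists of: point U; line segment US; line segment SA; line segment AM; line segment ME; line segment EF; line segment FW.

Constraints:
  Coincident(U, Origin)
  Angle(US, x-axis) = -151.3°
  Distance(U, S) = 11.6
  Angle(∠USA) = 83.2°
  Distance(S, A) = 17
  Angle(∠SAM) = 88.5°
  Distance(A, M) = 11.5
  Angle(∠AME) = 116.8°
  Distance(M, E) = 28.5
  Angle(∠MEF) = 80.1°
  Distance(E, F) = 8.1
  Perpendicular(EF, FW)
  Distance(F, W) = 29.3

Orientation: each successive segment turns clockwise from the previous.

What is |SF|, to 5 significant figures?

19.432

∠AME = 116.8° gives ME at -42.800° from the x-axis; with |ME| = 28.5, E = (15.174, -5.1529). ∠MEF = 80.1° gives EF at -142.70° from the x-axis; with |EF| = 8.1, F = (8.7310, -10.061). Then |SF| = |F − S| = 19.432.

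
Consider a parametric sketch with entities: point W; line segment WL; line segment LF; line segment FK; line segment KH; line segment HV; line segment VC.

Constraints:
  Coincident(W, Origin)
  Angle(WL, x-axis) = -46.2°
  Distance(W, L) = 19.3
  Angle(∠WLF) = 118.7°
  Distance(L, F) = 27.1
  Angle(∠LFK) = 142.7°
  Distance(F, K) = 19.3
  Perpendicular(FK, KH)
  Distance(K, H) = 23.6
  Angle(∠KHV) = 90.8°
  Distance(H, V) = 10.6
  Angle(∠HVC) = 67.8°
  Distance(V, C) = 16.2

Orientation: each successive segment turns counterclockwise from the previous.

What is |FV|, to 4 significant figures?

25.29

W is at the origin; WL runs at -46.2° with length 19.3, so L = (13.36, -13.93). ∠WLF = 118.7° gives LF at 15.10° from the x-axis; with |LF| = 27.1, F = (39.52, -6.870). ∠LFK = 142.7° gives FK at 52.40° from the x-axis; with |FK| = 19.3, K = (51.30, 8.421). FK is perpendicular to KH, so KH runs at 142.4°; with |KH| = 23.6, H = (32.60, 22.82). ∠KHV = 90.8° gives HV at -128.4° from the x-axis; with |HV| = 10.6, V = (26.02, 14.51). Then |FV| = |V − F| = 25.29.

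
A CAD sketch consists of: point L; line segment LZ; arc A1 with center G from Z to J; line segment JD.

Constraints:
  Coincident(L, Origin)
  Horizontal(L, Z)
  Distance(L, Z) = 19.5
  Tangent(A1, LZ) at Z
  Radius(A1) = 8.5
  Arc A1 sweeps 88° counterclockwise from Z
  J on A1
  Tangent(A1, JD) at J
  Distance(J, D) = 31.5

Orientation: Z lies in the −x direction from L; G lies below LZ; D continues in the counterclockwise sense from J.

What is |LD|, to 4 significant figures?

49.21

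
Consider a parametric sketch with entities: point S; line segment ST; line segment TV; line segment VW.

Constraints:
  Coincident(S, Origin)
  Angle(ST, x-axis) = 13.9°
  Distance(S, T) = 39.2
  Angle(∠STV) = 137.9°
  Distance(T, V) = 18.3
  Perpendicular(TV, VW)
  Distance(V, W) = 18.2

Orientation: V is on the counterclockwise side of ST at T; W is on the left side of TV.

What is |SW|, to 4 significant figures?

48.07

S is at the origin; ST runs at 13.9° with length 39.2, so T = 39.2·(cos 13.9°, sin 13.9°) = (38.05, 9.417). ∠STV = 137.9°, so TV runs at 13.9° + (180° − 137.9°) = 56.00° from the x-axis; with |TV| = 18.3, V = T + 18.3·(cos 56.00°, sin 56.00°) = (48.29, 24.59). TV ⟂ VW; with |VW| = 18.2 on the left of TV, W = V + 18.2·(-0.8290, 0.5592) = (33.20, 34.77). Then |SW| = |W − S| = 48.07.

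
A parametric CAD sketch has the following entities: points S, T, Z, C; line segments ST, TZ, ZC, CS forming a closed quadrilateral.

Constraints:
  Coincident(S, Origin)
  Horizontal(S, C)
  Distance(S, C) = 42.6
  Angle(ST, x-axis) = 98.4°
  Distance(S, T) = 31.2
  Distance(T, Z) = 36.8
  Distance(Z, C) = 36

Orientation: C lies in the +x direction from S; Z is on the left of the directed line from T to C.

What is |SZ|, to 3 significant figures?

47.0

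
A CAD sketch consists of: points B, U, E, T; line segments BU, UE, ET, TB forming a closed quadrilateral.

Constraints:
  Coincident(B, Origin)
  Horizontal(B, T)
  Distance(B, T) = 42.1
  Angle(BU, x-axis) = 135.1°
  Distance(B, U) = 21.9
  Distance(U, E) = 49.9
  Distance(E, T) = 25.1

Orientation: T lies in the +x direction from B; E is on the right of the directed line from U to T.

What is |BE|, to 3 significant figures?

28.2

Checks: |UE| = 49.90 ✓; |ET| = 25.10 ✓.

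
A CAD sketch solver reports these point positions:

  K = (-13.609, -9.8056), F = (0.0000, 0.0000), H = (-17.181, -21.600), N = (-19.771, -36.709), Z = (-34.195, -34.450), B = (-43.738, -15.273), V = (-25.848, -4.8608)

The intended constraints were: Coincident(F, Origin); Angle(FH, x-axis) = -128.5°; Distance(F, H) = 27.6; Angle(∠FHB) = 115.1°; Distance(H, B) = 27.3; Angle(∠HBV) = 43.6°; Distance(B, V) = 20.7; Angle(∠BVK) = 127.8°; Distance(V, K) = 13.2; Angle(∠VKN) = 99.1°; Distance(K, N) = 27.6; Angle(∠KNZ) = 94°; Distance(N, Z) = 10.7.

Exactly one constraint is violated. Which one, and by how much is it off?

Distance(N, Z) = 10.7 — off by 3.90.

F = (0.00, 0.00) ✓; FH at -128.5° ✓; |FH| = 27.60 ✓; ∠FHB = 115.1° ✓; |HB| = 27.30 ✓; ∠HBV = 43.60° ✓; |BV| = 20.70 ✓; ∠BVK = 127.8° ✓; |VK| = 13.20 ✓; ∠VKN = 99.10° ✓; |KN| = 27.60 ✓; ∠KNZ = 94.00° ✓; |NZ| = 14.60 ✗.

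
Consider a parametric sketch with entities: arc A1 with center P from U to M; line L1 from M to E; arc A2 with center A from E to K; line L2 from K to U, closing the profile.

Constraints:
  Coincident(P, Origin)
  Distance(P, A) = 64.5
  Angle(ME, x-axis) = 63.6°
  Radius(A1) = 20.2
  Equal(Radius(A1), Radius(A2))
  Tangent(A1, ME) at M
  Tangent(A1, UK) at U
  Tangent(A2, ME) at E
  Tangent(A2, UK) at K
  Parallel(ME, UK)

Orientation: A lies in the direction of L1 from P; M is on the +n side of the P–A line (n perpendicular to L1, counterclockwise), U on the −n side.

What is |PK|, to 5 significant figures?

67.589

The slot axis is L1's direction at 63.6°, so u = (cos 63.6°, sin 63.6°) = (0.44464, 0.89571) and n = (−sin 63.6°, cos 63.6°) = (-0.89571, 0.44464). P is at the origin and A lies 64.5 along u from P, so A = 64.5·u = (28.679, 57.773). Tangency of A1 to both parallel lines with radius 20.2 puts M and U at P ± 20.2·n: M = (-18.093, 8.9816), U = (18.093, -8.9816). Equal radii place E and K the same way about A: E = A + 20.2·n = (10.586, 66.755), K = A − 20.2·n = (46.772, 48.792). Then |PK| = |K − P| = 67.589.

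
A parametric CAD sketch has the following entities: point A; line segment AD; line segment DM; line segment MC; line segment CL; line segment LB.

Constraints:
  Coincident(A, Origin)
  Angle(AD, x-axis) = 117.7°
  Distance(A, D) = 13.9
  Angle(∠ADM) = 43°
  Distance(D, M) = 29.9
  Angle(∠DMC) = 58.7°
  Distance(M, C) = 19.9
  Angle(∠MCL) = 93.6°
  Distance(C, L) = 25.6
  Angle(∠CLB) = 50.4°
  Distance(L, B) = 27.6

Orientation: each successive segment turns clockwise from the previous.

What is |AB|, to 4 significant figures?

19.35

∠MCL = 93.6° gives CL at 133.0° from the x-axis; with |CL| = 25.6, L = (-11.08, 8.516). ∠CLB = 50.4° gives LB at 3.400° from the x-axis; with |LB| = 27.6, B = (16.47, 10.15). Then |AB| = |B − A| = 19.35.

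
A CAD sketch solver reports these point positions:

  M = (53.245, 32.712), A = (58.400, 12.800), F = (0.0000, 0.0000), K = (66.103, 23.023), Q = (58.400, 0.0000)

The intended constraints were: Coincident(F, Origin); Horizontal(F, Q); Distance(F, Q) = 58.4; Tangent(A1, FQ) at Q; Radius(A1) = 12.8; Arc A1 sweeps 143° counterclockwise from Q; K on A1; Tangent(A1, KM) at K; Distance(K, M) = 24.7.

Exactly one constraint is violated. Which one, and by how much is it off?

Distance(K, M) = 24.7 — off by 8.60.

F = (0.00, 0.00) ✓; F.y = 0.00, Q.y = 0.00 ✓; |FQ| = 58.40 ✓; ∠(AQ, QF) = 90.00° ✓; |AQ| = 12.80 ✓; bearing(A→K) − bearing(A→Q) = 143.0° ✓; |AK| = 12.80 ✓; ∠(AK, KM) = 90.00° ✓; |KM| = 16.10 ✗.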